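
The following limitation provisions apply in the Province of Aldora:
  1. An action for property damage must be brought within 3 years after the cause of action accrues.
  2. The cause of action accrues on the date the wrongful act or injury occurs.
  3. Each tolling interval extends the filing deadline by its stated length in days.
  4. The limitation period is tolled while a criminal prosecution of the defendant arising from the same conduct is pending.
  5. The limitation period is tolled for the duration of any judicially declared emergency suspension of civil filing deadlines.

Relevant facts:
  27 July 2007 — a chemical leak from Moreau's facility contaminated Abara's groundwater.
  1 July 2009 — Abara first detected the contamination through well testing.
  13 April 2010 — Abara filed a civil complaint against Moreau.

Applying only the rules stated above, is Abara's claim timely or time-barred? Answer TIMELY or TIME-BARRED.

The claim accrued on 27 July 2007, when the wrongful act occurred; under the stated occurrence rule the 1 July 2009 discovery does not delay accrual.
Adding the 3 years base period to 27 July 2007 gives a deadline of 27 July 2010, before any tolling.
Abara filed on 13 April 2010, before the 27 July 2010 deadline, so the action is timely.

TIMELY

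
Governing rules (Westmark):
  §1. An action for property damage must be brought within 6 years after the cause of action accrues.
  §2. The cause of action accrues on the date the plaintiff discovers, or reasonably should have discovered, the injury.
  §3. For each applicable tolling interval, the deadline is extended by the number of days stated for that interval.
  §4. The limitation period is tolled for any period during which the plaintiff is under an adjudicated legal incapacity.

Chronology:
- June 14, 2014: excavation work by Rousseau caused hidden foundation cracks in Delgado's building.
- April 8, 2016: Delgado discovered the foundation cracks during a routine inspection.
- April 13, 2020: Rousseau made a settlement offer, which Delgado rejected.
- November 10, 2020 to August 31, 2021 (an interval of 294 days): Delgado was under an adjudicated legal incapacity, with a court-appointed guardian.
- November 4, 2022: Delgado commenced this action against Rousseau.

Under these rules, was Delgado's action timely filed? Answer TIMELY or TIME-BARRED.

Under the discovery rule, the claim accrued on April 8, 2016, when Delgado discovered the injury — not on the June 14, 2014 date of the underlying act.
6 years from April 8, 2016 is April 8, 2022.
Because the plaintiff's legal incapacity ran from November 10, 2020 to August 31, 2021, the deadline is extended by 294 days to January 27, 2023.
None of the other events listed affects the running of the period under the stated rules.
Filing on November 4, 2022 beat the January 27, 2023 deadline — the action is timely.

TIMELY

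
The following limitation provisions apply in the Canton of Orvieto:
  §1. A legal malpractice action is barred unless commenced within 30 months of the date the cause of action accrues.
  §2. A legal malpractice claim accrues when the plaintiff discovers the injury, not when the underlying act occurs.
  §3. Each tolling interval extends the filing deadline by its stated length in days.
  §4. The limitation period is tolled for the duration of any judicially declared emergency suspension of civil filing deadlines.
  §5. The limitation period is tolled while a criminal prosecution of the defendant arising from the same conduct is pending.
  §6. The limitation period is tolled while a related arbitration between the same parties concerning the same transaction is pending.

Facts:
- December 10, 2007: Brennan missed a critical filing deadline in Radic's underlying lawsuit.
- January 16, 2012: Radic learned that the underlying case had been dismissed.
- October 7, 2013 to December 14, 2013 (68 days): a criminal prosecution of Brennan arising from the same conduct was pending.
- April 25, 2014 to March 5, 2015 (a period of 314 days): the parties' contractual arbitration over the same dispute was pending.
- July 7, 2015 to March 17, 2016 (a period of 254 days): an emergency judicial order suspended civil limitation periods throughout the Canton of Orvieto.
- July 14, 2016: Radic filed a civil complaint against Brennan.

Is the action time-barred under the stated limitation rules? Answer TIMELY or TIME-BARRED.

TIME-BARRED

Under the discovery rule, the claim accrued on January 16, 2012, when Radic discovered the injury — not on the December 10, 2007 date of the underlying act.
30 months from January 16, 2012 is July 16, 2014.
The pending criminal prosecution from October 7, 2013 to December 14, 2013 tolled the period for 68 days, extending the deadline to September 22, 2014.
The pending related arbitration from April 25, 2014 to March 5, 2015 tolled the period for 314 days, extending the deadline to August 2, 2015.
The period was tolled for 254 days by the emergency suspension of filing deadlines (July 7, 2015 to March 17, 2016), pushing the deadline to April 12, 2016.
Radic filed on July 14, 2016, after the April 12, 2016 deadline, so the action is time-barred.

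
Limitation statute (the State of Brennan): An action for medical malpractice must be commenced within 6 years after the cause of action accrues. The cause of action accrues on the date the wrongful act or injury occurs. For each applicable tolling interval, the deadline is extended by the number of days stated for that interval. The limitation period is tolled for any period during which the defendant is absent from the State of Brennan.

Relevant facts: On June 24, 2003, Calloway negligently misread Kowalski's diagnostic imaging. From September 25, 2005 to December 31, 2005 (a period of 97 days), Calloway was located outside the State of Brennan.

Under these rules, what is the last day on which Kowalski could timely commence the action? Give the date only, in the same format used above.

The claim accrued on June 24, 2003, when the wrongful act occurred.
The untolled deadline — 6 years after June 24, 2003 — is June 24, 2009.
The defendant's absence from the jurisdiction from September 25, 2005 to December 31, 2005 tolled the period for 97 days, extending the deadline to September 29, 2009.

September 29, 2009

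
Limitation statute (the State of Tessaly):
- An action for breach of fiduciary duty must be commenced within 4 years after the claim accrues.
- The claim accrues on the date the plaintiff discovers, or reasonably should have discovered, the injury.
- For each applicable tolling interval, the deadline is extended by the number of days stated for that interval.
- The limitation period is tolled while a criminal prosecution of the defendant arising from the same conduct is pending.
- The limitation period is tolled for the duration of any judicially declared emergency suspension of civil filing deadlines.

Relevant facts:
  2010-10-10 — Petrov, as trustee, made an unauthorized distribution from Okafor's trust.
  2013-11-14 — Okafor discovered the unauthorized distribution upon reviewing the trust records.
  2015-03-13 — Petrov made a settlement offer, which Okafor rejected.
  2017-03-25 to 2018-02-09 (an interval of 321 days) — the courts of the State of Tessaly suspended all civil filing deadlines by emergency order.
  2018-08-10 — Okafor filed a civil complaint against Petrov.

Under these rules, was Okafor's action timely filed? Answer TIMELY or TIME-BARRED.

The claim did not accrue until Okafor discovered the injury on 2013-11-14; the 2010-10-10 act date does not start the clock under the stated rule.
4 years from 2013-11-14 is 2017-11-14.
Because the emergency suspension of filing deadlines ran from 2017-03-25 to 2018-02-09, the deadline is extended by 321 days to 2018-10-01.
The other events in the timeline have no effect on the limitation period under the stated rules.
Okafor filed on 2018-08-10, before the 2018-10-01 deadline, so the action is timely.

TIMELY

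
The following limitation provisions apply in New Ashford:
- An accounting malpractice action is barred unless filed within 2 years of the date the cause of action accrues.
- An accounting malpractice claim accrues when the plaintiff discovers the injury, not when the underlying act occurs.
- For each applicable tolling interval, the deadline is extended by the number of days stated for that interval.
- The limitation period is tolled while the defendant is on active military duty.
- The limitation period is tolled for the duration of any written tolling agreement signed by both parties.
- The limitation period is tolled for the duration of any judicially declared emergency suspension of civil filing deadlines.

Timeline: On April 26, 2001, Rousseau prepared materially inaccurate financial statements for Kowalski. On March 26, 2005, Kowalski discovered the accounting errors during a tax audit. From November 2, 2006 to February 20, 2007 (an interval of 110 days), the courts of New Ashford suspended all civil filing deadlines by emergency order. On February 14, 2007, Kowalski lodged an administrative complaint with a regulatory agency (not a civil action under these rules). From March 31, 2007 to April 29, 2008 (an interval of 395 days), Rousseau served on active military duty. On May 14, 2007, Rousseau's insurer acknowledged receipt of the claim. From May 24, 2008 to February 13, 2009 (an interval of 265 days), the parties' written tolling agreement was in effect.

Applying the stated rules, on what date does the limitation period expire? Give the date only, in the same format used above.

May 4, 2009

The claim did not accrue until Kowalski discovered the injury on March 26, 2005; the April 26, 2001 act date does not start the clock under the stated rule.
The untolled deadline — 2 years after March 26, 2005 — is March 26, 2007.
Because the emergency suspension of filing deadlines ran from November 2, 2006 to February 20, 2007, the deadline is extended by 110 days to July 14, 2007.
The defendant's active military service from March 31, 2007 to April 29, 2008 tolled the period for 395 days, extending the deadline to August 12, 2008.
The period was tolled for 265 days by the written tolling agreement (May 24, 2008 to February 13, 2009), pushing the deadline to May 4, 2009.
The other events in the timeline have no effect on the limitation period under the stated rules.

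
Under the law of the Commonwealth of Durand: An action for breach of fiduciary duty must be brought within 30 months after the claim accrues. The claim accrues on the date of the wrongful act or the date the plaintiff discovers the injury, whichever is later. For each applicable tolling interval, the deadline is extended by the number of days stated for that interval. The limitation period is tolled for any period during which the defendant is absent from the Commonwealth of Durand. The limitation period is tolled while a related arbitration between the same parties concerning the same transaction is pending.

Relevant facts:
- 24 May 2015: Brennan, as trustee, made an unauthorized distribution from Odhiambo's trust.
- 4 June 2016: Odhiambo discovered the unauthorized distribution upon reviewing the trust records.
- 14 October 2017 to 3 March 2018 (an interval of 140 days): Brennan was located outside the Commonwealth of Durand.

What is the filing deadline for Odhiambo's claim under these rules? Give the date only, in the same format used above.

23 April 2019

The claim accrued on 4 June 2016 — the later of the 24 May 2015 act and the 4 June 2016 discovery.
30 months from 4 June 2016 is 4 December 2018.
The period was tolled for 140 days by the defendant's absence from the jurisdiction (14 October 2017 to 3 March 2018), pushing the deadline to 23 April 2019.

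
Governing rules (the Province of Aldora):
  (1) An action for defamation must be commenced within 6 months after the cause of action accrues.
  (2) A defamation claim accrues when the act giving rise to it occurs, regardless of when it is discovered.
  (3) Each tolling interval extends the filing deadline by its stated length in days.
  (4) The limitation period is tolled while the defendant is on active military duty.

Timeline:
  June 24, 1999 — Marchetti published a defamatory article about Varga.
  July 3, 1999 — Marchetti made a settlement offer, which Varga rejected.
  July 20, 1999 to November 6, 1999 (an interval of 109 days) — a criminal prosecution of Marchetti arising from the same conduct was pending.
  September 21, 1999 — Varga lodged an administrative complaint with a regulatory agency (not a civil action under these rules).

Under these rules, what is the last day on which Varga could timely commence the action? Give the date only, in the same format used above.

The limitation period began to run on June 24, 1999.
6 months from June 24, 1999 is December 24, 1999.
Although a criminal prosecution ran from July 20, 1999 to November 6, 1999, the stated rules do not make that a tolling event, so it is disregarded.
Nothing else in the chronology tolls or restarts the period.

December 24, 1999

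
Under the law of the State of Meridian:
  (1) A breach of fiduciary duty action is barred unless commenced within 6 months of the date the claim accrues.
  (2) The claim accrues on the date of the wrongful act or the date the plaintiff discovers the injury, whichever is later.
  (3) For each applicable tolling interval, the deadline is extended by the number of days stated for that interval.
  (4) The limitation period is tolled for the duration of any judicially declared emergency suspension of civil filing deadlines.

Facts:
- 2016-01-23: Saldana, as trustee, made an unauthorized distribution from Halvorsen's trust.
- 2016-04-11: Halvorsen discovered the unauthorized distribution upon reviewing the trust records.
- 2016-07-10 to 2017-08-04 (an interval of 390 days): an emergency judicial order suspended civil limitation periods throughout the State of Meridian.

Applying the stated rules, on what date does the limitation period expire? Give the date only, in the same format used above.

The claim accrued on 2016-04-11 — the later of the 2016-01-23 act and the 2016-04-11 discovery.
The untolled deadline — 6 months after 2016-04-11 — is 2016-10-11.
The period was tolled for 390 days by the emergency suspension of filing deadlines (2016-07-10 to 2017-08-04), pushing the deadline to 2017-11-05.

2017-11-05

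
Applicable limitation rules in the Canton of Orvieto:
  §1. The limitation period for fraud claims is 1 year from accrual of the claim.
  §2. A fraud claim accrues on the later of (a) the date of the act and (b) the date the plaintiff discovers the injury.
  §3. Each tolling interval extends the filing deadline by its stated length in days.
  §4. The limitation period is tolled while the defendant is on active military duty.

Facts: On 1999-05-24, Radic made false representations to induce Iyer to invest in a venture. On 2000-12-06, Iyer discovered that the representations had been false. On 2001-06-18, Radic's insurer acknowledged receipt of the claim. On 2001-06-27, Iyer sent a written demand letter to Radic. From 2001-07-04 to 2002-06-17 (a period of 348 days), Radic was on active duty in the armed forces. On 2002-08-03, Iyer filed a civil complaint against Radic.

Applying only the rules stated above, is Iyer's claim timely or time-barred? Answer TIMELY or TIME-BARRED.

Taking the later of the act (1999-05-24) and discovery (2000-12-06), the claim accrued on 2000-12-06.
The untolled deadline — 1 year after 2000-12-06 — is 2001-12-06.
Because the defendant's active military service ran from 2001-07-04 to 2002-06-17, the deadline is extended by 348 days to 2002-11-19.
None of the other events listed affects the running of the period under the stated rules.
Filing on 2002-08-03 beat the 2002-11-19 deadline — the action is timely.

TIMELY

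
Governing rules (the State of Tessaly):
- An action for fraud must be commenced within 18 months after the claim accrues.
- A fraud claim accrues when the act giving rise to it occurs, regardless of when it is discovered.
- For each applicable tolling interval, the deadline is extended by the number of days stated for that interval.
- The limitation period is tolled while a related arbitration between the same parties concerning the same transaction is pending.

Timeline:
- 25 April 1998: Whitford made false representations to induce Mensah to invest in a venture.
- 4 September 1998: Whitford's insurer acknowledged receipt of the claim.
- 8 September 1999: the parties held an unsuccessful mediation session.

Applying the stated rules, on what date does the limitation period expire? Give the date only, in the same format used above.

The claim accrued on 25 April 1998, when the wrongful act occurred.
18 months from 25 April 1998 is 25 October 1999.
Nothing else in the chronology tolls or restarts the period.

25 October 1999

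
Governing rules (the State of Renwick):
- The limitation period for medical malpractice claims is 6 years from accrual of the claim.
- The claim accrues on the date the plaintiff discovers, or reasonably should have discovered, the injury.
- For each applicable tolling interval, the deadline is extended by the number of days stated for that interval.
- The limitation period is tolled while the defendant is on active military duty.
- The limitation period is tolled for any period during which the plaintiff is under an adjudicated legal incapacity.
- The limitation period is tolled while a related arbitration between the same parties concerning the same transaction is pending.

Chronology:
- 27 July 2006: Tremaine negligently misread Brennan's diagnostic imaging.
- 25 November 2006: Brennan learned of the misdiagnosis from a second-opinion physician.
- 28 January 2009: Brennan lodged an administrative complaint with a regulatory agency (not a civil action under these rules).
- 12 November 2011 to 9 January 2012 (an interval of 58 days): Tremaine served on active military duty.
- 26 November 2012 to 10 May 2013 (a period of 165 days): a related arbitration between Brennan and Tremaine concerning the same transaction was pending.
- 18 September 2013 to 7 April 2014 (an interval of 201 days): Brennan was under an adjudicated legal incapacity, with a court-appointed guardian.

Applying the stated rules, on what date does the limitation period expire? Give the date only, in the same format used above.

6 July 2013

Under the discovery rule, the claim accrued on 25 November 2006, when Brennan discovered the injury — not on the 27 July 2006 date of the underlying act.
Adding the 6 years base period to 25 November 2006 gives a deadline of 25 November 2012, before any tolling.
The period was tolled for 58 days by the defendant's active military service (12 November 2011 to 9 January 2012), pushing the deadline to 22 January 2013.
The pending related arbitration from 26 November 2012 to 10 May 2013 tolled the period for 165 days, extending the deadline to 6 July 2013.
By the time the plaintiff's legal incapacity began on 18 September 2013, the limitation period had already expired on 6 July 2013; that interval cannot revive it.
None of the other events listed affects the running of the period under the stated rules.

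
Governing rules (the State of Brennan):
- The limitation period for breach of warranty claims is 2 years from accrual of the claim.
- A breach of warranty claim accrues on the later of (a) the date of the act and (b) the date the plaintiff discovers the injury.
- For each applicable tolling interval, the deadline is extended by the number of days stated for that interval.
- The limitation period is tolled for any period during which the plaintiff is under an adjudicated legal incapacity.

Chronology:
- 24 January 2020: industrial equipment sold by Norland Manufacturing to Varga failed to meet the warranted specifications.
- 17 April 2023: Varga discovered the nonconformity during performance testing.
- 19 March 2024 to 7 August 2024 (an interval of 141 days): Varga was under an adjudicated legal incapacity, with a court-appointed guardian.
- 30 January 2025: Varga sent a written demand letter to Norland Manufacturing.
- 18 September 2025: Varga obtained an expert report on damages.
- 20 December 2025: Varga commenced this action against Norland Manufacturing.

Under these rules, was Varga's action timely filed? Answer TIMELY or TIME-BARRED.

TIME-BARRED

Taking the later of the act (24 January 2020) and discovery (17 April 2023), the claim accrued on 17 April 2023.
2 years from 17 April 2023 is 17 April 2025.
Because the plaintiff's legal incapacity ran from 19 March 2024 to 7 August 2024, the deadline is extended by 141 days to 5 September 2025.
The other events in the timeline have no effect on the limitation period under the stated rules.
Filing on 20 December 2025 missed the 5 September 2025 deadline — the action is time-barred.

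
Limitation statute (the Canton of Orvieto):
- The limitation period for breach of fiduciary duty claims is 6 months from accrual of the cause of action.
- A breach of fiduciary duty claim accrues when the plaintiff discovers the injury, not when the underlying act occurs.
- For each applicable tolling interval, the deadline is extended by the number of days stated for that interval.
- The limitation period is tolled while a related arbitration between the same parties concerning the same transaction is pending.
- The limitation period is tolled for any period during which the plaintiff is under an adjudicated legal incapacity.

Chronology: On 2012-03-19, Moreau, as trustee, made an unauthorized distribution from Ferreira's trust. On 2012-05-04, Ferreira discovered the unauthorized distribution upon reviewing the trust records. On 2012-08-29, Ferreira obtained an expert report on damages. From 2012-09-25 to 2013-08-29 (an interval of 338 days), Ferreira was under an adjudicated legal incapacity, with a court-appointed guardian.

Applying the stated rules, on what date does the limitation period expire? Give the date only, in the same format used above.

2013-10-08

Accrual is tied to discovery, so the period began on 2012-05-04 rather than on 2012-03-19 when the act occurred.
The untolled deadline — 6 months after 2012-05-04 — is 2012-11-04.
Because the plaintiff's legal incapacity ran from 2012-09-25 to 2013-08-29, the deadline is extended by 338 days to 2013-10-08.
None of the other events listed affects the running of the period under the stated rules.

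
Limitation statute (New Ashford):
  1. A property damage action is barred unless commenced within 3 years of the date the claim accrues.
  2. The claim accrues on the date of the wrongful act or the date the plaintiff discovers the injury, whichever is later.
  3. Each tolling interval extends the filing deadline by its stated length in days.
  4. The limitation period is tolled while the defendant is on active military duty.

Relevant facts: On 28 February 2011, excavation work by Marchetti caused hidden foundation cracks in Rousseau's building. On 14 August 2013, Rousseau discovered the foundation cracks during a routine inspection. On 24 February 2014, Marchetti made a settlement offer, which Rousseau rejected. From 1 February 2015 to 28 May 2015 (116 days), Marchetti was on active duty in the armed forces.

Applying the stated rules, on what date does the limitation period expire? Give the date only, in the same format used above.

Because discovery on 14 August 2013 post-dates the 28 February 2011 act, accrual under the later-of rule falls on 14 August 2013.
Adding the 3 years base period to 14 August 2013 gives a deadline of 14 August 2016, before any tolling.
The period was tolled for 116 days by the defendant's active military service (1 February 2015 to 28 May 2015), pushing the deadline to 8 December 2016.
The other events in the timeline have no effect on the limitation period under the stated rules.

8 December 2016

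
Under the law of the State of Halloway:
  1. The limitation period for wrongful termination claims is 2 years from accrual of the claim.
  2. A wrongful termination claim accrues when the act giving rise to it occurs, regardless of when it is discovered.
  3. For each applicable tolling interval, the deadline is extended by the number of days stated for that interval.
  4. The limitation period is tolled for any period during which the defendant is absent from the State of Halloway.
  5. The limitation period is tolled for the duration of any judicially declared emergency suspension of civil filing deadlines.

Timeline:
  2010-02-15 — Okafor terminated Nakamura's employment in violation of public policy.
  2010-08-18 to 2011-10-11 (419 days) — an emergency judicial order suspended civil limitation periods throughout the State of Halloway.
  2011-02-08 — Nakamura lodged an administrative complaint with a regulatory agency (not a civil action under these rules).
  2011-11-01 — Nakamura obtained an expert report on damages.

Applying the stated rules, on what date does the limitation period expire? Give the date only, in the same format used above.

The claim accrued on 2010-02-15, the date of the act.
2 years from 2010-02-15 is 2012-02-15.
The emergency suspension of filing deadlines from 2010-08-18 to 2011-10-11 tolled the period for 419 days, extending the deadline to 2013-04-09.
The other events in the timeline have no effect on the limitation period under the stated rules.

2013-04-09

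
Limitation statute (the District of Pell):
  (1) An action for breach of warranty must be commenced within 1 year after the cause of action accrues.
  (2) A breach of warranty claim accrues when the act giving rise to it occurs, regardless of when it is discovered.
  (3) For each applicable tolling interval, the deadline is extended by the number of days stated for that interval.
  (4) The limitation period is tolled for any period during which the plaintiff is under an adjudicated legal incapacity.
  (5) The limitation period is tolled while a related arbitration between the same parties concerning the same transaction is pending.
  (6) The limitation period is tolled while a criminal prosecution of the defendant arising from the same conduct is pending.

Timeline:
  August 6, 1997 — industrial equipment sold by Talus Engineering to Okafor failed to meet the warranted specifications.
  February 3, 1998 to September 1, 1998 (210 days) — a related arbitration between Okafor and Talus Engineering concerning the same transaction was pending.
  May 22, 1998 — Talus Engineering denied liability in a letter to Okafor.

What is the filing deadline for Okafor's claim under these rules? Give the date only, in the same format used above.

The limitation period began to run on August 6, 1997.
1 year from August 6, 1997 is August 6, 1998.
The pending related arbitration from February 3, 1998 to September 1, 1998 tolled the period for 210 days, extending the deadline to March 4, 1999.
None of the other events listed affects the running of the period under the stated rules.

March 4, 1999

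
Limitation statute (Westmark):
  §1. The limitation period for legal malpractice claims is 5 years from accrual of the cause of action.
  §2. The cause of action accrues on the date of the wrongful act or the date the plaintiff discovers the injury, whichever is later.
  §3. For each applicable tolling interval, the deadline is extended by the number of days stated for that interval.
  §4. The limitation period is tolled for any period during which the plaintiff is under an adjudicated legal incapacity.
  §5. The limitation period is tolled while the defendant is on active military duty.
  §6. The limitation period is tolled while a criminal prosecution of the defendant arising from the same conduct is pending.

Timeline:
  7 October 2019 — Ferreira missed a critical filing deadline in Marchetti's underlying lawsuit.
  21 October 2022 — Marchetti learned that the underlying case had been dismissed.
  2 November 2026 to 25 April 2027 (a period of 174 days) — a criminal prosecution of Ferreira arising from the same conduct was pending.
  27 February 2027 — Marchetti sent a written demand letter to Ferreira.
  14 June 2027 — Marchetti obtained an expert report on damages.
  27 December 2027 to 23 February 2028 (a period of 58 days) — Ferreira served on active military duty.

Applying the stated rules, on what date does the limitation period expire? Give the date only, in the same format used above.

Taking the later of the act (7 October 2019) and discovery (21 October 2022), the claim accrued on 21 October 2022.
5 years from 21 October 2022 is 21 October 2027.
The pending criminal prosecution from 2 November 2026 to 25 April 2027 tolled the period for 174 days, extending the deadline to 12 April 2028.
Because the defendant's active military service ran from 27 December 2027 to 23 February 2028, the deadline is extended by 58 days to 9 June 2028.
Nothing else in the chronology tolls or restarts the period.

9 June 2028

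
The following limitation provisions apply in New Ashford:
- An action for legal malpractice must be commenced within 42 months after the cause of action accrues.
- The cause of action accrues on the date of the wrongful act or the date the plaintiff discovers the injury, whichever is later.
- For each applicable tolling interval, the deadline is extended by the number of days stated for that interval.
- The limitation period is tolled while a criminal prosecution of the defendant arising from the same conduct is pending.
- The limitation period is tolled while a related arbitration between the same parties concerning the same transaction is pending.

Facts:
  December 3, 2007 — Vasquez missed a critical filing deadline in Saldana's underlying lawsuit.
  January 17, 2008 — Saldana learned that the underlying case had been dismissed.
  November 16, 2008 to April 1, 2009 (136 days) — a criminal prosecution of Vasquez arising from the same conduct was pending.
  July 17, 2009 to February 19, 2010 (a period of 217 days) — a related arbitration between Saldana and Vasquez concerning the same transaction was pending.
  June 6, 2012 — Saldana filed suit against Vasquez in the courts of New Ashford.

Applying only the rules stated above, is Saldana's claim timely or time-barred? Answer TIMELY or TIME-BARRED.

TIMELY

Taking the later of the act (December 3, 2007) and discovery (January 17, 2008), the claim accrued on January 17, 2008.
The untolled deadline — 42 months after January 17, 2008 — is July 17, 2011.
The period was tolled for 136 days by the pending criminal prosecution (November 16, 2008 to April 1, 2009), pushing the deadline to November 30, 2011.
The period was tolled for 217 days by the pending related arbitration (July 17, 2009 to February 19, 2010), pushing the deadline to July 4, 2012.
The June 6, 2012 filing precedes the July 4, 2012 deadline; the claim is timely.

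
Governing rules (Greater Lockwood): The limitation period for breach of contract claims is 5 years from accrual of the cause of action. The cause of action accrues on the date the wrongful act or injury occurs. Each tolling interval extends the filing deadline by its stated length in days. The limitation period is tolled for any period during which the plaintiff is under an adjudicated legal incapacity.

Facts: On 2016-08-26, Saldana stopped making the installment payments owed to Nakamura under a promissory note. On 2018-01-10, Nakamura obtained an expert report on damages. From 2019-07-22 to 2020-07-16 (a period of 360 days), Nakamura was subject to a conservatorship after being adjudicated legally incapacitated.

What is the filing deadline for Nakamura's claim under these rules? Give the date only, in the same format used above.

2022-08-21

The limitation period began to run on 2016-08-26.
5 years from 2016-08-26 is 2021-08-26.
The period was tolled for 360 days by the plaintiff's legal incapacity (2019-07-22 to 2020-07-16), pushing the deadline to 2022-08-21.
None of the other events listed affects the running of the period under the stated rules.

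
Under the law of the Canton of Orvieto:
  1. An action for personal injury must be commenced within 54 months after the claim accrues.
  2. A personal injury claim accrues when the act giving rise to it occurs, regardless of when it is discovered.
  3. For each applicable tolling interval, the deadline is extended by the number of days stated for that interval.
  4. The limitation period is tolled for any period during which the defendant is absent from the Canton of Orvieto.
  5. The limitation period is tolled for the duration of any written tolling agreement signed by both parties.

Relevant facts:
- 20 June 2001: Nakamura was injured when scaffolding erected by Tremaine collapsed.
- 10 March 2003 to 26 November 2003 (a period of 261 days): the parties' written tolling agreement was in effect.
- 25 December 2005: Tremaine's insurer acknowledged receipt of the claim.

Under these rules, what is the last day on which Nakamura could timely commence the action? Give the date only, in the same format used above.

7 September 2006

The claim accrued on 20 June 2001, when the wrongful act occurred.
The untolled deadline — 54 months after 20 June 2001 — is 20 December 2005.
The written tolling agreement from 10 March 2003 to 26 November 2003 tolled the period for 261 days, extending the deadline to 7 September 2006.
The other events in the timeline have no effect on the limitation period under the stated rules.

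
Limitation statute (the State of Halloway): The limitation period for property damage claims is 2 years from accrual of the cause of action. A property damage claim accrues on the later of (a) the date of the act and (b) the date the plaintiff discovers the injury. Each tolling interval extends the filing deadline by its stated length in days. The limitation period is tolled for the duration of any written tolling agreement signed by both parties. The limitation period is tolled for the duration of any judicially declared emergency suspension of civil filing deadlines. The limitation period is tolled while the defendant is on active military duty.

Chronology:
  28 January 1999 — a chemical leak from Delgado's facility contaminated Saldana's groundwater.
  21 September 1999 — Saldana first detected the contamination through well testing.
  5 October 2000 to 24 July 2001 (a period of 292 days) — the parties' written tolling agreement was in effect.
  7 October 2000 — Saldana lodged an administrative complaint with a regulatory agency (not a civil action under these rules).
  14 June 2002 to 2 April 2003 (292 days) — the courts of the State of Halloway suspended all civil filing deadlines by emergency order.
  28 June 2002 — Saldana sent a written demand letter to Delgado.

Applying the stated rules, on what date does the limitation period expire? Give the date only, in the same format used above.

28 April 2003

Because discovery on 21 September 1999 post-dates the 28 January 1999 act, accrual under the later-of rule falls on 21 September 1999.
The untolled deadline — 2 years after 21 September 1999 — is 21 September 2001.
The period was tolled for 292 days by the written tolling agreement (5 October 2000 to 24 July 2001), pushing the deadline to 10 July 2002.
The period was tolled for 292 days by the emergency suspension of filing deadlines (14 June 2002 to 2 April 2003), pushing the deadline to 28 April 2003.
The other events in the timeline have no effect on the limitation period under the stated rules.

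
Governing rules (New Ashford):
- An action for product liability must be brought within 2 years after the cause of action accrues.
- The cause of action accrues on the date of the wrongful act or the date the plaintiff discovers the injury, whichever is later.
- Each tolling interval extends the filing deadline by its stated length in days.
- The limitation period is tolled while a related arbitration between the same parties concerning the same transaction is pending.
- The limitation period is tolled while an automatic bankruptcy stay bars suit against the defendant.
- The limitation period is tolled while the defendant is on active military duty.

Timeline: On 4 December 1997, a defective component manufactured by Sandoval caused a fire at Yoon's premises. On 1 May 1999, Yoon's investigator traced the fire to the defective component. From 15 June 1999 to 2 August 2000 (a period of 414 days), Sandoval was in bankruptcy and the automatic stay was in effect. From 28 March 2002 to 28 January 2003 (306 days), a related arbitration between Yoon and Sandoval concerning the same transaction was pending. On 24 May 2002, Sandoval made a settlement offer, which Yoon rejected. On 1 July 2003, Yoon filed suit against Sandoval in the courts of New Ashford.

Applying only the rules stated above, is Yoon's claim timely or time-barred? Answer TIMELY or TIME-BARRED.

Because discovery on 1 May 1999 post-dates the 4 December 1997 act, accrual under the later-of rule falls on 1 May 1999.
Adding the 2 years base period to 1 May 1999 gives a deadline of 1 May 2001, before any tolling.
The period was tolled for 414 days by the automatic bankruptcy stay (15 June 1999 to 2 August 2000), pushing the deadline to 19 June 2002.
The pending related arbitration from 28 March 2002 to 28 January 2003 tolled the period for 306 days, extending the deadline to 21 April 2003.
The other events in the timeline have no effect on the limitation period under the stated rules.
The 1 July 2003 filing falls after the 21 April 2003 deadline; the claim is time-barred.

TIME-BARRED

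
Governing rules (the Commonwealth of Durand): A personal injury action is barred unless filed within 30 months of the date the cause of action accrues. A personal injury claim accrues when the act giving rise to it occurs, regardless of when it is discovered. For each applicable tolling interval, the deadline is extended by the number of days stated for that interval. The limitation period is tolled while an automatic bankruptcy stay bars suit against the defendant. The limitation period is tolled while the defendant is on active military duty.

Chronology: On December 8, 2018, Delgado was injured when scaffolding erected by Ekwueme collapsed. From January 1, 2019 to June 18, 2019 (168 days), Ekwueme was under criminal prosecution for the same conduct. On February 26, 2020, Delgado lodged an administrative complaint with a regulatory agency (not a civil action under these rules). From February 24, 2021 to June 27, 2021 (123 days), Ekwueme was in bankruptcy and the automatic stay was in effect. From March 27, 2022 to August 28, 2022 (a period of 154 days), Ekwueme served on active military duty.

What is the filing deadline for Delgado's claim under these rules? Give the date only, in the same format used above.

The claim accrued on December 8, 2018, when the wrongful act occurred.
The untolled deadline — 30 months after December 8, 2018 — is June 8, 2021.
Because the automatic bankruptcy stay ran from February 24, 2021 to June 27, 2021, the deadline is extended by 123 days to October 9, 2021.
The defendant's active military service from March 27, 2022 to August 28, 2022 began after the period had already run on October 9, 2021, so it has no tolling effect.
The pending criminal prosecution from January 1, 2019 to June 18, 2019 does not toll the period, because no stated rule makes a criminal prosecution a tolling event.
None of the other events listed affects the running of the period under the stated rules.

October 9, 2021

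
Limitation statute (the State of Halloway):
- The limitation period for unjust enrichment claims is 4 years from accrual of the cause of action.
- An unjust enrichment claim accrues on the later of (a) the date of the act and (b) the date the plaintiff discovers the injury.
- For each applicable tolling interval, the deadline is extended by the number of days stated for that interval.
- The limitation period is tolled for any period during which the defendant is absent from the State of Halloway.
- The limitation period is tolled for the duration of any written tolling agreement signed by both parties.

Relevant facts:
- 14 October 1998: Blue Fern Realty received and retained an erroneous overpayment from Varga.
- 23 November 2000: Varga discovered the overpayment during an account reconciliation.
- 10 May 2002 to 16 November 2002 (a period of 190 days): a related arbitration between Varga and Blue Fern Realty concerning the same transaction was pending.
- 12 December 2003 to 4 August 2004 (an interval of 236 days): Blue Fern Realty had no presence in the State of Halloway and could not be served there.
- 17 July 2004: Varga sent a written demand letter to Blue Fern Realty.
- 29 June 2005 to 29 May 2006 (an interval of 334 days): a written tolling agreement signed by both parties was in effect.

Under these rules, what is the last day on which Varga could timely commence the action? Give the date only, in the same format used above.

16 June 2006

Because discovery on 23 November 2000 post-dates the 14 October 1998 act, accrual under the later-of rule falls on 23 November 2000.
Adding the 4 years base period to 23 November 2000 gives a deadline of 23 November 2004, before any tolling.
The defendant's absence from the jurisdiction from 12 December 2003 to 4 August 2004 tolled the period for 236 days, extending the deadline to 17 July 2005.
Because the written tolling agreement ran from 29 June 2005 to 29 May 2006, the deadline is extended by 334 days to 16 June 2006.
No stated provision tolls the period for a pending arbitration, so the interval from 10 May 2002 to 16 November 2002 has no effect on the deadline.
The other events in the timeline have no effect on the limitation period under the stated rules.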